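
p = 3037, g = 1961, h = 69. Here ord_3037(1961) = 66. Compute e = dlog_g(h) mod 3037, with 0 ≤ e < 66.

18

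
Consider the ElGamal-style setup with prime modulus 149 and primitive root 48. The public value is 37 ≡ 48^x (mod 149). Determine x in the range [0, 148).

Baby-step giant-step with m = ceil(sqrt(148)) = 13.
Baby table (48^j mod 149 for j=0..12):
  0:1  1:48  2:69  3:34  4:142  5:111  6:113  7:60
  8:49  9:117  10:103  11:27  12:104
Giant step factor: 48^(-13) ≡ 2 (mod 149).
Scan 37·2^i mod 149 for i = 0, 1, …:
  i=0: 37   i=1: 74   i=2: 148   i=3: 147
  i=4: 145   i=5: 141   i=6: 133   i=7: 117
Match at i=7, j=9: x = 7·13 + 9 = 100.

100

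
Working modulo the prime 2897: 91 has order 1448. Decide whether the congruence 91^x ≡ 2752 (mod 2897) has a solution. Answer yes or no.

2752 ∈ ⟨91⟩ iff 2752^1448 ≡ 1 (mod 2897), since |⟨91⟩| = 1448.
2752^1448 mod 2897 = 1.
Since 1 = 1, 2752 lies in the subgroup.

yes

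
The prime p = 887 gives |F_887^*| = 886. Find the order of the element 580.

443

The order of 580 must divide p − 1 = 886 = 2 · 443.
Divisors: 1, 2, 443, 886.
Check each in increasing order: 580^1 ≡ 580;  580^2 ≡ 227;  580^443 ≡ 1.
Smallest exponent giving 1 is 443.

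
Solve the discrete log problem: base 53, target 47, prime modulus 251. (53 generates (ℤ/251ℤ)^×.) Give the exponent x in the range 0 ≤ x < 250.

Baby-step giant-step with m = ceil(sqrt(250)) = 16.
Baby table (53^j mod 251 for j=0..15):
  0:1  1:53  2:48  3:34  4:45  5:126  6:152  7:24
  8:17  9:148  10:63  11:76  12:12  13:134  14:74  15:157
Giant step factor: 53^(-16) ≡ 218 (mod 251).
Scan 47·218^i mod 251 for i = 0, 1, …:
  i=0: 47   i=1: 206   i=2: 230   i=3: 191
  i=4: 223   i=5: 171   i=6: 130   i=7: 228
  i=8: 6   i=9: 53
Match at i=9, j=1: x = 9·16 + 1 = 145.

145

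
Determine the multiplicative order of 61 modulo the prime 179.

The order of 61 must divide p − 1 = 178 = 2 · 89.
Divisors: 1, 2, 89, 178.
Check each in increasing order: 61^1 ≡ 61;  61^2 ≡ 141;  61^89 ≡ 1.
Smallest exponent giving 1 is 89.

89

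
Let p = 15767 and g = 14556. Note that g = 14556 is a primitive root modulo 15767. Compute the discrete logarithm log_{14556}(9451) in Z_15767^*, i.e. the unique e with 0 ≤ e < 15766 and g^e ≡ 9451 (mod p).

Baby-step giant-step with m = ceil(sqrt(15766)) = 126.
Baby table (14556^j mod 15767 for j=0..125):
  0:1  1:14556  2:190  3:6415  4:4566  5:4791  6:355  7:11571
  8:4382  9:6877  10:12696  11:13736  12:15656  13:8285  14:10444  15:13217
  16:13485  17:4277  18:7896  19:8513  20:2375  21:9236  22:9774  23:4703
  24:12321  25:10618  26:7474  27:15011  28:1030  29:14030  30:6496  31:1077
  32:4414  33:15426  34:3009  35:14045  36:4098  37:3927  38:6037  39:5081
  40:11806  41:3603  42:4226  43:6589  44:14590  45:6317  46:12875  47:1938
  48:2365  49:5579  50:7874  51:3621  52:13962  53:10009  54:3924  55:9670
  56:4511  57:8328  58:5672  59:5620  60:5524  61:11411  62:8938  63:8011
  64:11151  65:8458  66:5912  67:14553  68:3823  69:5845  70:1088  71:6860
  72:1749  73:10506  74:1203  75:9498  76:7832  77:7182  78:5982  79:8618
  80:1356  81:13419  82:5368  83:11123  84:10832  85:592  86:8370  87:2111
  88:13600  89:6915  90:13979  91:5189  92:7154  93:8356  94:3298  95:10940
  96:11707  97:13123  98:1183  99:2184  100:4032  101:5018  102:9264  103:7400
  104:10023  105:2737  106:12330  107:15486  108:9184  109:9678  110:10590  111:9848
  112:9691  113:10614  114:12318  115:14251  116:6904  117:11533  118:3099  119:15424
  120:5431  121:13665  122:7035  123:10562  124:12222  125:4371
Giant step factor: 14556^(-126) ≡ 10369 (mod 15767).
Scan 9451·10369^i mod 15767 for i = 0, 1, …:
  i=0: 9451   i=1: 5514   i=2: 3524   i=3: 8217
  i=4: 12972   i=5: 14158   i=6: 13532   i=7: 2775
  i=8: 14967   i=9: 14009     …   i=43: 3515
  i=44: 9498
Match at i=44, j=75: e = 44·126 + 75 = 5619.

5619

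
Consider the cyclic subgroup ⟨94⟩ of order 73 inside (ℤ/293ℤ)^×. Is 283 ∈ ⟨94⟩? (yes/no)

yes

283 ∈ ⟨94⟩ iff 283^73 ≡ 1 (mod 293), since |⟨94⟩| = 73.
283^73 mod 293 = 1.
Since 1 = 1, 283 lies in the subgroup.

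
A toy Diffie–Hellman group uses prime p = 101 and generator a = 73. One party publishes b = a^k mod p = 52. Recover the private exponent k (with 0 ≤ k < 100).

88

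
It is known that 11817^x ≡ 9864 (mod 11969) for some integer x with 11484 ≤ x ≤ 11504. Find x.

11492

Compute 11817^11484 mod 11969 = 4475, then multiply by 11817 repeatedly:
  11817^11484=4475  11817^11485=2033  11817^11486=2178  11817^11487=4076  11817^11488=2836
  11817^11489=11781  11817^11490=4638  11817^11491=1195  11817^11492=9864
Found 9864 at exponent 11492.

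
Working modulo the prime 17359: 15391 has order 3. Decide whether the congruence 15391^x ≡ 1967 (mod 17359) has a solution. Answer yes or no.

yes

⟨15391⟩ has order 3; its elements mod 17359 are {1, 1967, 15391}.
1967 is in this set.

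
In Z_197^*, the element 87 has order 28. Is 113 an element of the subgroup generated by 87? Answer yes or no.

113 ∈ ⟨87⟩ iff 113^28 ≡ 1 (mod 197), since |⟨87⟩| = 28.
113^28 mod 197 = 1.
Since 1 = 1, 113 lies in the subgroup.

yes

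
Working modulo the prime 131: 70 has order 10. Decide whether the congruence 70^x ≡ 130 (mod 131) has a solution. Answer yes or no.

yes

⟨70⟩ has order 10; its elements mod 131 are {1, 42, 53, 58, 61, 70, 73, 78, 89, 130}.
130 is in this set.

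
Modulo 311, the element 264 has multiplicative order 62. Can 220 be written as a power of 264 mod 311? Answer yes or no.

220 ∈ ⟨264⟩ iff 220^62 ≡ 1 (mod 311), since |⟨264⟩| = 62.
220^62 mod 311 = 1.
Since 1 = 1, 220 lies in the subgroup.

yes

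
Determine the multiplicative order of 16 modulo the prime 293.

73

The order of 16 must divide p − 1 = 292 = 2^2 · 73.
Divisors: 1, 2, 4, 73, 146, 292.
Check each in increasing order: 16^1 ≡ 16;  16^2 ≡ 256;  16^4 ≡ 197;  16^73 ≡ 1.
Smallest exponent giving 1 is 73.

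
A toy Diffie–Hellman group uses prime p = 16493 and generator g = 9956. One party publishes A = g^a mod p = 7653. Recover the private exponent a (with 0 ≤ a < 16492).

16065

Baby-step giant-step with m = ceil(sqrt(16492)) = 129.
Baby table (9956^j mod 16493 for j=0..128):
  0:1  1:9956  2:15499  3:16029  4:14949  5:15905  6:887  7:7217
  8:8944  9:757  10:15884  11:6220  12:11598  13:2195  14:195  15:11739
  16:4086  17:8478  18:12287  19:791  20:8035  21:5410  22:12315  23:15671
  24:13189  25:8911  26:2069  27:15700  28:5039  29:13071  30:5106  31:3910
  32:4480  33:5808  34:16483  35:15891  36:9940  37:4640  38:15440  39:5880
  40:7623  41:10295  42:9518  43:8923  44:6090  45:3772  46:15964  47:11036
  48:14543  49:14554  50:8619  51:14178  52:9074  53:8583  54:2115  55:11872
  56:8794  57:8220  58:54  59:9848  60:12296  61:7930  62:15582  63:1234
  64:14912  65:10379  66:4679  67:7892  68:100  69:6020  70:16051  71:3079
  72:10530  73:7172  74:6235  75:12501  76:3778  77:9728  78:5072  79:11759
  80:5290  81:5091  82:3007  83:2897  84:12768  85:6657  86:8218  87:13128
  88:11836  89:13224  90:11018  91:265  92:15953  93:478  94:8984  95:3165
  96:9110  97:4153  98:15810  99:11661  100:2689  101:3545  102:15493  103:5772
  104:4420  105:2196  106:10151  107:10745  108:3622  109:6934  110:11699  111:1678
  112:15252  113:14354  114:13072  115:15062  116:2916  117:4016  118:4264  119:15895
  120:285  121:664  122:13584  123:16197  124:5271  125:13843  126:5400  127:11713
  128:9118
Giant step factor: 9956^(-129) ≡ 9123 (mod 16493).
Scan 7653·9123^i mod 16493 for i = 0, 1, …:
  i=0: 7653   i=1: 3450   i=2: 5706   i=3: 3930
  i=4: 14101   i=5: 14516   i=6: 7171   i=7: 9795
  i=8: 711   i=9: 4704     …   i=123: 10629
  i=124: 6020
Match at i=124, j=69: a = 124·129 + 69 = 16065.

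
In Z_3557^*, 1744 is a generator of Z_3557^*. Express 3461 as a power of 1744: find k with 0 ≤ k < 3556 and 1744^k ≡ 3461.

Baby-step giant-step with m = ceil(sqrt(3556)) = 60.
Baby table (1744^j mod 3557 for j=0..59):
  0:1  1:1744  2:301  3:2065  4:1676  5:2647  6:2939  7:3536
  8:2503  9:793  10:2876  11:374  12:1325  13:2307  14:441  15:792
  16:1132  17:73  18:2817  19:631  20:1351  21:1410  22:1153  23:1127
  24:2024  25:1312  26:977  27:85  28:2403  29:686  30:1232  31:180
  32:904  33:825  34:1772  35:2892  36:3379  37:2584  38:3334  39:2358
  40:460  41:1915  42:3294  43:181  44:2648  45:1126  46:280  47:1011
  48:2469  49:1966  50:3313  51:1304  52:1253  53:1234  54:111  55:1506
  56:1398  57:1567  58:1072  59:2143
Giant step factor: 1744^(-60) ≡ 396 (mod 3557).
Scan 3461·396^i mod 3557 for i = 0, 1, …:
  i=0: 3461   i=1: 1111   i=2: 2445   i=3: 716
  i=4: 2533   i=5: 3551   i=6: 1181   i=7: 1709
  i=8: 934   i=9: 3493     …   i=45: 2710
  i=46: 2503
Match at i=46, j=8: k = 46·60 + 8 = 2768.

2768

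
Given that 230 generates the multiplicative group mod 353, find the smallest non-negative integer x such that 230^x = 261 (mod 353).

Baby-step giant-step with m = ceil(sqrt(352)) = 19.
Baby table (230^j mod 353 for j=0..18):
  0:1  1:230  2:303  3:149  4:29  5:316  6:315  7:85
  8:135  9:339  10:310  11:347  12:32  13:300  14:165  15:179
  16:222  17:228  18:196
Giant step factor: 230^(-19) ≡ 112 (mod 353).
Scan 261·112^i mod 353 for i = 0, 1, …:
  i=0: 261   i=1: 286   i=2: 262   i=3: 45
  i=4: 98   i=5: 33   i=6: 166   i=7: 236
  i=8: 310
Match at i=8, j=10: x = 8·19 + 10 = 162.

162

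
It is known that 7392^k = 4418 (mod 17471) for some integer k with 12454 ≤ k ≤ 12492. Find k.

12490

Compute 7392^12454 mod 17471 = 8691, then multiply by 7392 repeatedly:
  7392^12454=8691  7392^12455=3005  7392^12456=7319  7392^12457=11832  7392^12458=2318
  7392^12459=13076  7392^12460=8220  7392^12461=15573  7392^12462=16668  7392^12463=4364
  7392^12464=7222  7392^12465=11119  7392^12466=8064  7392^12467=15507  7392^12468=513
  7392^12469=889  7392^12470=2392  7392^12471=1012  7392^12472=3116  7392^12473=6694
  7392^12474=4176  7392^12475=15206  7392^12476=11809  7392^12477=7012  7392^12478=13718
  7392^12479=1772  7392^12480=12845  7392^12481=12826  7392^12482=12146  7392^12483=17234
  7392^12484=12667  7392^12485=7375  7392^12486=6480  7392^12487=12149  7392^12488=4468
  7392^12489=7266  7392^12490=4418
Found 4418 at exponent 12490.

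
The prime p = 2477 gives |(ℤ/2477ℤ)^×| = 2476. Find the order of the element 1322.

619

The order of 1322 must divide p − 1 = 2476 = 2^2 · 619.
Divisors: 1, 2, 4, 619, 1238, 2476.
Check each in increasing order: 1322^1 ≡ 1322;  1322^2 ≡ 1399;  1322^4 ≡ 371;  1322^619 ≡ 1.
Smallest exponent giving 1 is 619.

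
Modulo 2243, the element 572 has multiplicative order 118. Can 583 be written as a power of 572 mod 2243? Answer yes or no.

583 ∈ ⟨572⟩ iff 583^118 ≡ 1 (mod 2243), since |⟨572⟩| = 118.
583^118 mod 2243 = 1730.
Since 1730 ≠ 1, 583 does not lie in the subgroup.

no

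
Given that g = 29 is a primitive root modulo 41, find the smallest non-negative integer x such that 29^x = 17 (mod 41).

Successive powers of 29 modulo 41:
  29^0=1  29^1=29  29^2=21  29^3=35  29^4=31  29^5=38
  29^6=36  29^7=19  29^8=18  29^9=30  29^10=9  29^11=15
  29^12=25  29^13=28  29^14=33  29^15=14  29^16=37  29^17=7
  29^18=39  29^19=24  29^20=40  29^21=12  29^22=20  29^23=6
  29^24=10  29^25=3  29^26=5  29^27=22  29^28=23  29^29=11
  29^30=32  29^31=26  29^32=16  29^33=13  29^34=8  29^35=27
  29^36=4  29^37=34  29^38=2  29^39=17
So 29^39 ≡ 17 (mod 41), giving x = 39.

39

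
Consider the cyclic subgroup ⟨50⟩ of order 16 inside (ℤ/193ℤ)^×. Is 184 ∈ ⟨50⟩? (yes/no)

yes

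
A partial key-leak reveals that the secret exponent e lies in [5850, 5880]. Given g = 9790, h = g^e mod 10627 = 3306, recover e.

5859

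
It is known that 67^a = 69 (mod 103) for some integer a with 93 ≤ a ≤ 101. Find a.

Compute 67^93 mod 103 = 42, then multiply by 67 repeatedly:
  67^93=42  67^94=33  67^95=48  67^96=23  67^97=99
  67^98=41  67^99=69
Found 69 at exponent 99.

99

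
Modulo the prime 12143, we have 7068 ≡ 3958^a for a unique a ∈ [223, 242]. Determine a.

Compute 3958^223 mod 12143 = 1312, then multiply by 3958 repeatedly:
  3958^223=1312  3958^224=7835  3958^225=9851  3958^226=11228  3958^227=9187
  3958^228=6004  3958^229=12124  3958^230=9799  3958^231=11843  3958^232=2614
  3958^233=376  3958^234=6762  3958^235=824  3958^236=7068
Found 7068 at exponent 236.

236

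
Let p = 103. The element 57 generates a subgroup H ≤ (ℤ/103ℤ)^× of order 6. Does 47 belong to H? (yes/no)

⟨57⟩ has order 6; its elements mod 103 are {1, 46, 47, 56, 57, 102}.
47 is in this set.

yes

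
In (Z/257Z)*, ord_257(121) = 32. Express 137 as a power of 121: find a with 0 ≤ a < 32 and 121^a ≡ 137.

25

Successive powers of 121 modulo 257:
  121^0=1  121^1=121  121^2=249  121^3=60  121^4=64  121^5=34
  121^6=2  121^7=242  121^8=241  121^9=120  121^10=128  121^11=68
  121^12=4  121^13=227  121^14=225  121^15=240  121^16=256  121^17=136
  121^18=8  121^19=197  121^20=193  121^21=223  121^22=255  121^23=15
  121^24=16  121^25=137
So 121^25 ≡ 137 (mod 257), giving a = 25.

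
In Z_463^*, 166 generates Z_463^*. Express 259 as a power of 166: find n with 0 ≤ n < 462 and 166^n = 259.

254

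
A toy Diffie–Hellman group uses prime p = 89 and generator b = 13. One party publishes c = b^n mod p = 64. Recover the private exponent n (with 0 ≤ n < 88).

8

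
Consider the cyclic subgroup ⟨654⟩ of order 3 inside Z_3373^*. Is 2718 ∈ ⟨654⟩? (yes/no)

⟨654⟩ has order 3; its elements mod 3373 are {1, 654, 2718}.
2718 is in this set.

yes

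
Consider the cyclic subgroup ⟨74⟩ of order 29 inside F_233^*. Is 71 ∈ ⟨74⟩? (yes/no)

yes

71 ∈ ⟨74⟩ iff 71^29 ≡ 1 (mod 233), since |⟨74⟩| = 29.
71^29 mod 233 = 1.
Since 1 = 1, 71 lies in the subgroup.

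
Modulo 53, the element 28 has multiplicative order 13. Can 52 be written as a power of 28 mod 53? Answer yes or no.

52 ∈ ⟨28⟩ iff 52^13 ≡ 1 (mod 53), since |⟨28⟩| = 13.
52^13 mod 53 = 52.
Since 52 ≠ 1, 52 does not lie in the subgroup.

no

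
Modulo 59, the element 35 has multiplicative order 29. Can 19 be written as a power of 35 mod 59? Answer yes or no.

yes

19 ∈ ⟨35⟩ iff 19^29 ≡ 1 (mod 59), since |⟨35⟩| = 29.
19^29 mod 59 = 1.
Since 1 = 1, 19 lies in the subgroup.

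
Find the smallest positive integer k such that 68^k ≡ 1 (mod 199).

198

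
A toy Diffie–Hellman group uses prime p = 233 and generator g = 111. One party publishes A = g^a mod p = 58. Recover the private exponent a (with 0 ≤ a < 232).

100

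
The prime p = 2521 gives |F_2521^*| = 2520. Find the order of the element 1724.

The order of 1724 must divide p − 1 = 2520 = 2^3 · 3^2 · 5 · 7.
Divisors: 1, 2, 3, 4, 5, 6, 7, 8, 9, 10, 12, 14, 15, 18, 20, 21, 24, 28, 30, 35, 36, 40, 42, 45, 56, 60, 63, 70, 72, 84, 90, 105, 120, 126, 140, 168, 180, 210, 252, 280, 315, 360, 420, 504, 630, 840, 1260, 2520.
Check each in increasing order: 1724^1 ≡ 1724;  1724^2 ≡ 2438;  1724^3 ≡ 605;  1724^4 ≡ 1847;  1724^5 ≡ 205;  1724^6 ≡ 480;  1724^7 ≡ 632;  1724^8 ≡ 496;  1724^9 ≡ 485;  1724^10 ≡ 1689;  1724^12 ≡ 989;  1724^14 ≡ 1106;  1724^15 ≡ 868;  1724^18 ≡ 772;  1724^20 ≡ 1470;  1724^21 ≡ 675;  1724^24 ≡ 2494;  1724^28 ≡ 551;  1724^30 ≡ 2166;  1724^35 ≡ 334;  1724^36 ≡ 1028;  1724^40 ≡ 403;  1724^42 ≡ 1845;  1724^45 ≡ 1943;  1724^56 ≡ 1081;  1724^60 ≡ 2496;  1724^63 ≡ 1.
Smallest exponent giving 1 is 63.

63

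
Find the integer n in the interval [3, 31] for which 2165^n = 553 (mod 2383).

15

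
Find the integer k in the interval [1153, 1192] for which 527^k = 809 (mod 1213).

Compute 527^1153 mod 1213 = 648, then multiply by 527 repeatedly:
  527^1153=648  527^1154=643  527^1155=434  527^1156=674  527^1157=1002
  527^1158=399  527^1159=424  527^1160=256  527^1161=269  527^1162=1055
  527^1163=431  527^1164=306  527^1165=1146  527^1166=1081  527^1167=790
  527^1168=271  527^1169=896  527^1170=335  527^1171=660  527^1172=902
  527^1173=1071  527^1174=372  527^1175=751  527^1176=339  527^1177=342
  527^1178=710  527^1179=566  527^1180=1097  527^1181=731  527^1182=716
  527^1183=89  527^1184=809
Found 809 at exponent 1184.

1184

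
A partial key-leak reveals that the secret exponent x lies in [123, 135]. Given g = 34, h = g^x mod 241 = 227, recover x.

131

Compute 34^123 mod 241 = 220, then multiply by 34 repeatedly:
  34^123=220  34^124=9  34^125=65  34^126=41  34^127=189
  34^128=160  34^129=138  34^130=113  34^131=227
Found 227 at exponent 131.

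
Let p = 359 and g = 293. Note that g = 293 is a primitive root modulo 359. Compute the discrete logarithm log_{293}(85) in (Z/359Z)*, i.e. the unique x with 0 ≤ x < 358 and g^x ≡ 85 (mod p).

Baby-step giant-step with m = ceil(sqrt(358)) = 19.
Baby table (293^j mod 359 for j=0..18):
  0:1  1:293  2:48  3:63  4:150  5:152  6:20  7:116
  8:242  9:183  10:128  11:168  12:41  13:166  14:173  15:70
  16:47  17:129  18:102
Giant step factor: 293^(-19) ≡ 238 (mod 359).
Scan 85·238^i mod 359 for i = 0, 1, …:
  i=0: 85   i=1: 126   i=2: 191   i=3: 224
  i=4: 180   i=5: 119   i=6: 320   i=7: 52
  i=8: 170   i=9: 252   i=10: 23   i=11: 89
  i=12: 1
Match at i=12, j=0: x = 12·19 + 0 = 228.

228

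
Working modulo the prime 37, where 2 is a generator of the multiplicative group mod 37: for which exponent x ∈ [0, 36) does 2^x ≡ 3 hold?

26

Successive powers of 2 modulo 37:
  2^0=1  2^1=2  2^2=4  2^3=8  2^4=16  2^5=32
  2^6=27  2^7=17  2^8=34  2^9=31  2^10=25  2^11=13
  2^12=26  2^13=15  2^14=30  2^15=23  2^16=9  2^17=18
  2^18=36  2^19=35  2^20=33  2^21=29  2^22=21  2^23=5
  2^24=10  2^25=20  2^26=3
So 2^26 ≡ 3 (mod 37), giving x = 26.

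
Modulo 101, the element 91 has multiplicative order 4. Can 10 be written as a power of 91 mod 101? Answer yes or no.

yes

10 ∈ ⟨91⟩ iff 10^4 ≡ 1 (mod 101), since |⟨91⟩| = 4.
10^4 mod 101 = 1.
Since 1 = 1, 10 lies in the subgroup.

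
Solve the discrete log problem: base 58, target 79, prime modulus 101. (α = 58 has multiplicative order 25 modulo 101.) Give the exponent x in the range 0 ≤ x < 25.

17

Successive powers of 58 modulo 101:
  58^0=1  58^1=58  58^2=31  58^3=81  58^4=52  58^5=87
  58^6=97  58^7=71  58^8=78  58^9=80  58^10=95  58^11=56
  58^12=16  58^13=19  58^14=92  58^15=84  58^16=24  58^17=79
So 58^17 ≡ 79 (mod 101), giving x = 17.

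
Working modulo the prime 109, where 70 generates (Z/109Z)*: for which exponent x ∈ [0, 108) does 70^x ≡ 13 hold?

11

Successive powers of 70 modulo 109:
  70^0=1  70^1=70  70^2=104  70^3=86  70^4=25  70^5=6
  70^6=93  70^7=79  70^8=80  70^9=41  70^10=36  70^11=13
So 70^11 ≡ 13 (mod 109), giving x = 11.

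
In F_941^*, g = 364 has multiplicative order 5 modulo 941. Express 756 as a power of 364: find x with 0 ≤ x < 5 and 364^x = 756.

2

Successive powers of 364 modulo 941:
  364^0=1  364^1=364  364^2=756
So 364^2 ≡ 756 (mod 941), giving x = 2.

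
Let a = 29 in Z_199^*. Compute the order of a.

99

The order of 29 must divide p − 1 = 198 = 2 · 3^2 · 11.
Divisors: 1, 2, 3, 6, 9, 11, 18, 22, 33, 66, 99, 198.
Check each in increasing order: 29^1 ≡ 29;  29^2 ≡ 45;  29^3 ≡ 111;  29^6 ≡ 182;  29^9 ≡ 103;  29^11 ≡ 58;  29^18 ≡ 62;  29^22 ≡ 180;  29^33 ≡ 92;  29^66 ≡ 106;  29^99 ≡ 1.
Smallest exponent giving 1 is 99.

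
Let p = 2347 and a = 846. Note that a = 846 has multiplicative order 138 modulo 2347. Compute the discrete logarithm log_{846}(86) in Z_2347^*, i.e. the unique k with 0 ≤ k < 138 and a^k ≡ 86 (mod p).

Baby-step giant-step with m = ceil(sqrt(138)) = 12.
Baby table (846^j mod 2347 for j=0..11):
  0:1  1:846  2:2228  3:247  4:79  5:1118  6:2334  7:737
  8:1547  9:1483  10:1320  11:1895
Giant step factor: 846^(-12) ≡ 1236 (mod 2347).
Scan 86·1236^i mod 2347 for i = 0, 1, …:
  i=0: 86   i=1: 681   i=2: 1490   i=3: 1592
  i=4: 926   i=5: 1547
Match at i=5, j=8: k = 5·12 + 8 = 68.

68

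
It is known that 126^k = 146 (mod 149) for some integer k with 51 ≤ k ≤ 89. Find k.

Compute 126^51 mod 149 = 138, then multiply by 126 repeatedly:
  126^51=138  126^52=104  126^53=141  126^54=35  126^55=89
  126^56=39  126^57=146
Found 146 at exponent 57.

57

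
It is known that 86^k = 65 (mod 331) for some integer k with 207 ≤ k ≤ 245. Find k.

207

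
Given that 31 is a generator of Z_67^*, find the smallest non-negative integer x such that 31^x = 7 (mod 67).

37

Baby-step giant-step with m = ceil(sqrt(66)) = 9.
Baby table (31^j mod 67 for j=0..8):
  0:1  1:31  2:23  3:43  4:60  5:51  6:40  7:34
  8:49
Giant step factor: 31^(-9) ≡ 3 (mod 67).
Scan 7·3^i mod 67 for i = 0, 1, …:
  i=0: 7   i=1: 21   i=2: 63   i=3: 55
  i=4: 31
Match at i=4, j=1: x = 4·9 + 1 = 37.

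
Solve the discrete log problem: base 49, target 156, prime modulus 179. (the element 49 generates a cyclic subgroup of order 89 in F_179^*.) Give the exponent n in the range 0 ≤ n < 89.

73

Baby-step giant-step with m = ceil(sqrt(89)) = 10.
Baby table (49^j mod 179 for j=0..9):
  0:1  1:49  2:74  3:46  4:106  5:3  6:147  7:43
  8:138  9:139
Giant step factor: 49^(-10) ≡ 20 (mod 179).
Scan 156·20^i mod 179 for i = 0, 1, …:
  i=0: 156   i=1: 77   i=2: 108   i=3: 12
  i=4: 61   i=5: 146   i=6: 56   i=7: 46
Match at i=7, j=3: n = 7·10 + 3 = 73.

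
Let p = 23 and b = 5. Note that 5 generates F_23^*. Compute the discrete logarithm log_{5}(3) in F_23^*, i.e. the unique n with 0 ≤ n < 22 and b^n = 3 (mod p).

16

Successive powers of 5 modulo 23:
  5^0=1  5^1=5  5^2=2  5^3=10  5^4=4  5^5=20
  5^6=8  5^7=17  5^8=16  5^9=11  5^10=9  5^11=22
  5^12=18  5^13=21  5^14=13  5^15=19  5^16=3
So 5^16 ≡ 3 (mod 23), giving n = 16.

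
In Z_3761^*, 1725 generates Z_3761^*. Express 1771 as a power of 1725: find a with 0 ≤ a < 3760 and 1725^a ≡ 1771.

Baby-step giant-step with m = ceil(sqrt(3760)) = 62.
Baby table (1725^j mod 3761 for j=0..61):
  0:1  1:1725  2:674  3:501  4:2956  5:2945  6:2775  7:2883
  8:1133  9:2466  10:159  11:3483  12:1858  13:678  14:3640  15:1891
  16:1188  17:3316  18:3380  19:950  20:2715  21:930  22:2064  23:2494
  24:3327  25:3550  26:842  27:704  28:3358  29:610  30:2931  31:1191
  32:969  33:1641  34:2453  35:300  36:2243  37:2867  38:3621  39:2965
  40:3426  41:1319  42:3631  43:1410  44:2644  45:2568  46:3103  47:772
  48:306  49:1310  50:3150  51:2866  52:1896  53:2291  54:2925  55:2124
  56:686  57:2396  58:3522  59:1435  60:637  61:613
Giant step factor: 1725^(-62) ≡ 3600 (mod 3761).
Scan 1771·3600^i mod 3761 for i = 0, 1, …:
  i=0: 1771   i=1: 705   i=2: 3086   i=3: 3367
  i=4: 3258   i=5: 2002   i=6: 1124   i=7: 3325
  i=8: 2498   i=9: 249     …   i=43: 683
  i=44: 2867
Match at i=44, j=37: a = 44·62 + 37 = 2765.

2765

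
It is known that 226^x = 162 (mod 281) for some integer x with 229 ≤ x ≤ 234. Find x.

232

Compute 226^229 mod 281 = 164, then multiply by 226 repeatedly:
  226^229=164  226^230=253  226^231=135  226^232=162
Found 162 at exponent 232.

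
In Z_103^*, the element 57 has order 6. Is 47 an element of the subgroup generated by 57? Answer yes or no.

⟨57⟩ has order 6; its elements mod 103 are {1, 46, 47, 56, 57, 102}.
47 is in this set.

yes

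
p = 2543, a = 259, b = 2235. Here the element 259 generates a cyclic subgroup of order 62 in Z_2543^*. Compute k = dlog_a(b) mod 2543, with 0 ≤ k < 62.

26

Baby-step giant-step with m = ceil(sqrt(62)) = 8.
Baby table (259^j mod 2543 for j=0..7):
  0:1  1:259  2:963  3:203  4:1717  5:2221  6:521  7:160
Giant step factor: 259^(-8) ≡ 1843 (mod 2543).
Scan 2235·1843^i mod 2543 for i = 0, 1, …:
  i=0: 2235   i=1: 1988   i=2: 1964   i=3: 963
Match at i=3, j=2: k = 3·8 + 2 = 26.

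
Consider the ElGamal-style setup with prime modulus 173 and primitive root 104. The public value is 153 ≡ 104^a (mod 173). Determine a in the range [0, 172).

107

Baby-step giant-step with m = ceil(sqrt(172)) = 14.
Baby table (104^j mod 173 for j=0..13):
  0:1  1:104  2:90  3:18  4:142  5:63  6:151  7:134
  8:96  9:123  10:163  11:171  12:138  13:166
Giant step factor: 104^(-14) ≡ 24 (mod 173).
Scan 153·24^i mod 173 for i = 0, 1, …:
  i=0: 153   i=1: 39   i=2: 71   i=3: 147
  i=4: 68   i=5: 75   i=6: 70   i=7: 123
Match at i=7, j=9: a = 7·14 + 9 = 107.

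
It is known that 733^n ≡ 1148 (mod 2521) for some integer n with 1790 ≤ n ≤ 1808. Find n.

Compute 733^1790 mod 2521 = 488, then multiply by 733 repeatedly:
  733^1790=488  733^1791=2243  733^1792=427  733^1793=387  733^1794=1319
  733^1795=1284  733^1796=839  733^1797=2384  733^1798=419  733^1799=2086
  733^1800=1312  733^1801=1195  733^1802=1148
Found 1148 at exponent 1802.

1802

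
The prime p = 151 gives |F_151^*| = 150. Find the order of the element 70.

50

The order of 70 must divide p − 1 = 150 = 2 · 3 · 5^2.
Divisors: 1, 2, 3, 5, 6, 10, 15, 25, 30, 50, 75, 150.
Check each in increasing order: 70^1 ≡ 70;  70^2 ≡ 68;  70^3 ≡ 79;  70^5 ≡ 87;  70^6 ≡ 50;  70^10 ≡ 19;  70^15 ≡ 143;  70^25 ≡ 150;  70^30 ≡ 64;  70^50 ≡ 1.
Smallest exponent giving 1 is 50.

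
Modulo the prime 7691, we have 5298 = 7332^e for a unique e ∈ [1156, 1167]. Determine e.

1165

Compute 7332^1156 mod 7691 = 1216, then multiply by 7332 repeatedly:
  7332^1156=1216  7332^1157=1843  7332^1158=7480  7332^1159=6530  7332^1160=1485
  7332^1161=5255  7332^1162=5441  7332^1163=195  7332^1164=6905  7332^1165=5298
Found 5298 at exponent 1165.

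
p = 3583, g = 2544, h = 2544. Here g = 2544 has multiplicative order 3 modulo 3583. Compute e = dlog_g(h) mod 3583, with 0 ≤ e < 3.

1

Successive powers of 2544 modulo 3583:
  2544^0=1  2544^1=2544
So 2544^1 ≡ 2544 (mod 3583), giving e = 1.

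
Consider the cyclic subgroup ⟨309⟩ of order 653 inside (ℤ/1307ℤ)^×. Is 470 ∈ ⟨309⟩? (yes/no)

470 ∈ ⟨309⟩ iff 470^653 ≡ 1 (mod 1307), since |⟨309⟩| = 653.
470^653 mod 1307 = 1.
Since 1 = 1, 470 lies in the subgroup.

yes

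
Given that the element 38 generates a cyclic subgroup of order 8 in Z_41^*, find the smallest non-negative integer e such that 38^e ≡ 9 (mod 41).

2

Successive powers of 38 modulo 41:
  38^0=1  38^1=38  38^2=9
So 38^2 ≡ 9 (mod 41), giving e = 2.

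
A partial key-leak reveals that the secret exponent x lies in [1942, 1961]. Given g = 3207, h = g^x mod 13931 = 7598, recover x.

1961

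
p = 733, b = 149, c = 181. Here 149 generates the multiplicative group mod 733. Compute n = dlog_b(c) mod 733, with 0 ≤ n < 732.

Baby-step giant-step with m = ceil(sqrt(732)) = 28.
Baby table (149^j mod 733 for j=0..27):
  0:1  1:149  2:211  3:653  4:541  5:712  6:536  7:700
  8:214  9:367  10:441  11:472  12:693  13:637  14:356  15:268
  16:350  17:107  18:550  19:587  20:236  21:713  22:685  23:178
  24:134  25:175  26:420  27:275
Giant step factor: 149^(-28) ≡ 492 (mod 733).
Scan 181·492^i mod 733 for i = 0, 1, …:
  i=0: 181   i=1: 359   i=2: 708   i=3: 161
  i=4: 48   i=5: 160   i=6: 289   i=7: 719
  i=8: 442   i=9: 496     …   i=16: 480
  i=17: 134
Match at i=17, j=24: n = 17·28 + 24 = 500.

500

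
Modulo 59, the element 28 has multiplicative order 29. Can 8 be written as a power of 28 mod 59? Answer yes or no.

no

8 ∈ ⟨28⟩ iff 8^29 ≡ 1 (mod 59), since |⟨28⟩| = 29.
8^29 mod 59 = 58.
Since 58 ≠ 1, 8 does not lie in the subgroup.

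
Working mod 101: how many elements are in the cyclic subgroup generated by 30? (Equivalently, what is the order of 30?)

The order of 30 must divide p − 1 = 100 = 2^2 · 5^2.
Divisors: 1, 2, 4, 5, 10, 20, 25, 50, 100.
Check each in increasing order: 30^1 ≡ 30;  30^2 ≡ 92;  30^4 ≡ 81;  30^5 ≡ 6;  30^10 ≡ 36;  30^20 ≡ 84;  30^25 ≡ 100;  30^50 ≡ 1.
Smallest exponent giving 1 is 50.

50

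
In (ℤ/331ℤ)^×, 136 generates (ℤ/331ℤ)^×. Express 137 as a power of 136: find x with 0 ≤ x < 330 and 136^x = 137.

17

Successive powers of 136 modulo 331:
  136^0=1  136^1=136  136^2=291  136^3=187  136^4=276  136^5=133
  136^6=214  136^7=307  136^8=46  136^9=298  136^10=146  136^11=327
  136^12=118  136^13=160  136^14=245  136^15=220  136^16=130  136^17=137
So 136^17 ≡ 137 (mod 331), giving x = 17.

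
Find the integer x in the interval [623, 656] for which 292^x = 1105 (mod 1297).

628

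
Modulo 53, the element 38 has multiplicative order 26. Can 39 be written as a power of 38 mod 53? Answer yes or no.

no

39 ∈ ⟨38⟩ iff 39^26 ≡ 1 (mod 53), since |⟨38⟩| = 26.
39^26 mod 53 = 52.
Since 52 ≠ 1, 39 does not lie in the subgroup.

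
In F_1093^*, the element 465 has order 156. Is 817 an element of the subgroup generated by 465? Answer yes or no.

no

817 ∈ ⟨465⟩ iff 817^156 ≡ 1 (mod 1093), since |⟨465⟩| = 156.
817^156 mod 1093 = 27.
Since 27 ≠ 1, 817 does not lie in the subgroup.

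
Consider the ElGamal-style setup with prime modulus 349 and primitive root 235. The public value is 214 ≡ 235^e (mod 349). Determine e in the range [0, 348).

Baby-step giant-step with m = ceil(sqrt(348)) = 19.
Baby table (235^j mod 349 for j=0..18):
  0:1  1:235  2:83  3:310  4:258  5:253  6:125  7:59
  8:254  9:11  10:142  11:215  12:269  13:46  14:340  15:328
  16:300  17:2  18:121
Giant step factor: 235^(-19) ≡ 82 (mod 349).
Scan 214·82^i mod 349 for i = 0, 1, …:
  i=0: 214   i=1: 98   i=2: 9   i=3: 40
  i=4: 139   i=5: 230   i=6: 14   i=7: 101
  i=8: 255   i=9: 319   i=10: 332   i=11: 2
Match at i=11, j=17: e = 11·19 + 17 = 226.

226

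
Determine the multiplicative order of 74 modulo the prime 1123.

187

The order of 74 must divide p − 1 = 1122 = 2 · 3 · 11 · 17.
Divisors: 1, 2, 3, 6, 11, 17, 22, 33, 34, 51, 66, 102, 187, 374, 561, 1122.
Check each in increasing order: 74^1 ≡ 74;  74^2 ≡ 984;  74^3 ≡ 944;  74^6 ≡ 597;  74^11 ≡ 36;  74^17 ≡ 155;  74^22 ≡ 173;  74^33 ≡ 613;  74^34 ≡ 442;  74^51 ≡ 7;  74^66 ≡ 687;  74^102 ≡ 49;  74^187 ≡ 1.
Smallest exponent giving 1 is 187.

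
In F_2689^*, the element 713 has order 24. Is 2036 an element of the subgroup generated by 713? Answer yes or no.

yes

2036 ∈ ⟨713⟩ iff 2036^24 ≡ 1 (mod 2689), since |⟨713⟩| = 24.
2036^24 mod 2689 = 1.
Since 1 = 1, 2036 lies in the subgroup.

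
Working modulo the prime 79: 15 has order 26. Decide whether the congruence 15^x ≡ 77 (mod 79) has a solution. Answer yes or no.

77 ∈ ⟨15⟩ iff 77^26 ≡ 1 (mod 79), since |⟨15⟩| = 26.
77^26 mod 79 = 23.
Since 23 ≠ 1, 77 does not lie in the subgroup.

no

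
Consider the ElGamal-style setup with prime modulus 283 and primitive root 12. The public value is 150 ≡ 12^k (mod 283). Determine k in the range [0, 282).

Baby-step giant-step with m = ceil(sqrt(282)) = 17.
Baby table (12^j mod 283 for j=0..16):
  0:1  1:12  2:144  3:30  4:77  5:75  6:51  7:46
  8:269  9:115  10:248  11:146  12:54  13:82  14:135  15:205
  16:196
Giant step factor: 12^(-17) ≡ 119 (mod 283).
Scan 150·119^i mod 283 for i = 0, 1, …:
  i=0: 150   i=1: 21   i=2: 235   i=3: 231
  i=4: 38   i=5: 277   i=6: 135
Match at i=6, j=14: k = 6·17 + 14 = 116.

116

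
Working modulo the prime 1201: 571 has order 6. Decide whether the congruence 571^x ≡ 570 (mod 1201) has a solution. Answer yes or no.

yes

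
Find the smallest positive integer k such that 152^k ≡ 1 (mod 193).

192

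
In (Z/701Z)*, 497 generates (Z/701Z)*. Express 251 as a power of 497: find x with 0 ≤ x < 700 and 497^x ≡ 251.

35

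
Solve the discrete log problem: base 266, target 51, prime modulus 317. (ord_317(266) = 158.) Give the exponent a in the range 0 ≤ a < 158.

80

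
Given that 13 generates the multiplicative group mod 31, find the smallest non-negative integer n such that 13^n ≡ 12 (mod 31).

29

Successive powers of 13 modulo 31:
  13^0=1  13^1=13  13^2=14  13^3=27  13^4=10  13^5=6
  13^6=16  13^7=22  13^8=7  13^9=29  13^10=5  13^11=3
  13^12=8  13^13=11  13^14=19  13^15=30  13^16=18  13^17=17
  13^18=4  13^19=21  13^20=25  13^21=15  13^22=9  13^23=24
  13^24=2  13^25=26  13^26=28  13^27=23  13^28=20  13^29=12
So 13^29 ≡ 12 (mod 31), giving n = 29.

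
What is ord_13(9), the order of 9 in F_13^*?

The order of 9 must divide p − 1 = 12 = 2^2 · 3.
Divisors: 1, 2, 3, 4, 6, 12.
Check each in increasing order: 9^1 ≡ 9;  9^2 ≡ 3;  9^3 ≡ 1.
Smallest exponent giving 1 is 3.

3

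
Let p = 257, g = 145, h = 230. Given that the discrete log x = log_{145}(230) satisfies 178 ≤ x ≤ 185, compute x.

183

Compute 145^178 mod 257 = 26, then multiply by 145 repeatedly:
  145^178=26  145^179=172  145^180=11  145^181=53  145^182=232
  145^183=230
Found 230 at exponent 183.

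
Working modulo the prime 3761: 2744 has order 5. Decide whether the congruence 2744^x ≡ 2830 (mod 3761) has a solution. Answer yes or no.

2830 ∈ ⟨2744⟩ iff 2830^5 ≡ 1 (mod 3761), since |⟨2744⟩| = 5.
2830^5 mod 3761 = 590.
Since 590 ≠ 1, 2830 does not lie in the subgroup.

no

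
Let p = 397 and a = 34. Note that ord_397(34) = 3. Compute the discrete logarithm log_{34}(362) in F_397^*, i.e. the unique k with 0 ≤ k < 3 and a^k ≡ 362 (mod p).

2

Successive powers of 34 modulo 397:
  34^0=1  34^1=34  34^2=362
So 34^2 ≡ 362 (mod 397), giving k = 2.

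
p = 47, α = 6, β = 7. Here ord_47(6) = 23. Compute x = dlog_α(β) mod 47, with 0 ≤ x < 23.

19

Successive powers of 6 modulo 47:
  6^0=1  6^1=6  6^2=36  6^3=28  6^4=27  6^5=21
  6^6=32  6^7=4  6^8=24  6^9=3  6^10=18  6^11=14
  6^12=37  6^13=34  6^14=16  6^15=2  6^16=12  6^17=25
  6^18=9  6^19=7
So 6^19 ≡ 7 (mod 47), giving x = 19.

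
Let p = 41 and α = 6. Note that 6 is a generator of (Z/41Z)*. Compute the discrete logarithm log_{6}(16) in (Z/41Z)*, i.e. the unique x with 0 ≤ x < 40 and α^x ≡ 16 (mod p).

Successive powers of 6 modulo 41:
  6^0=1  6^1=6  6^2=36  6^3=11  6^4=25  6^5=27
  6^6=39  6^7=29  6^8=10  6^9=19  6^10=32  6^11=28
  6^12=4  6^13=24  6^14=21  6^15=3  6^16=18  6^17=26
  6^18=33  6^19=34  6^20=40  6^21=35  6^22=5  6^23=30
  6^24=16
So 6^24 ≡ 16 (mod 41), giving x = 24.

24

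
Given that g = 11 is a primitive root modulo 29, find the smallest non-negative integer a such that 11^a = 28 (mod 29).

14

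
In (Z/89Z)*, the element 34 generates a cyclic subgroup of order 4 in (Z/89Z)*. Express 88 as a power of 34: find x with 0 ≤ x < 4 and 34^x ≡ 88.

2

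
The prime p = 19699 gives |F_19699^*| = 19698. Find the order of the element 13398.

19698

The order of 13398 must divide p − 1 = 19698 = 2 · 3 · 7^2 · 67.
Divisors: 1, 2, 3, 6, 7, 14, 21, 42, 49, 67, 98, 134, 147, 201, 294, 402, 469, 938, 1407, 2814, 3283, 6566, 9849, 19698.
Check each in increasing order: 13398^1 ≡ 13398;  13398^2 ≡ 9116;  13398^3 ≡ 2368;  13398^6 ≡ 12908;  13398^7 ≡ 3863;  13398^14 ≡ 10626;  13398^21 ≡ 15221;  13398^42 ≡ 18601;  13398^49 ≡ 13410;  13398^67 ≡ 11011;  13398^98 ≡ 15628;  13398^134 ≡ 14475;  13398^147 ≡ 13518;  13398^201 ≡ 19315;  13398^294 ≡ 8400;  13398^402 ≡ 9563;  13398^469 ≡ 7038;  13398^938 ≡ 10158;  13398^1407 ≡ 4333;  13398^2814 ≡ 1742;  13398^3283 ≡ 7418;  13398^6566 ≡ 7417;  13398^9849 ≡ 19698;  13398^19698 ≡ 1.
Smallest exponent giving 1 is 19698.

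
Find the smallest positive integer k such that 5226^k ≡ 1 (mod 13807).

The order of 5226 must divide p − 1 = 13806 = 2 · 3^2 · 13 · 59.
Divisors: 1, 2, 3, 6, 9, 13, 18, 26, 39, 59, 78, 117, 118, 177, 234, 354, 531, 767, 1062, 1534, 2301, 4602, 6903, 13806.
Check each in increasing order: 5226^1 ≡ 5226;  5226^2 ≡ 830;  5226^3 ≡ 2182;  5226^6 ≡ 11516;  5226^9 ≡ 12979;  5226^13 ≡ 13198;  5226^18 ≡ 9041;  5226^26 ≡ 11899;  5226^39 ≡ 2184;  5226^59 ≡ 2976;  5226^78 ≡ 6441;  5226^117 ≡ 11618;  5226^118 ≡ 6289;  5226^177 ≡ 7579;  5226^234 ≡ 692;  5226^354 ≡ 4121;  5226^531 ≡ 1625;  5226^767 ≡ 9414;  5226^1062 ≡ 3488;  5226^1534 ≡ 10070;  5226^2301 ≡ 118;  5226^4602 ≡ 117;  5226^6903 ≡ 13806;  5226^13806 ≡ 1.
Smallest exponent giving 1 is 13806.

13806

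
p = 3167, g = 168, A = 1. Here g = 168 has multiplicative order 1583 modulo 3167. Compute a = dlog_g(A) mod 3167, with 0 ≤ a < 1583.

0

Baby-step giant-step with m = ceil(sqrt(1583)) = 40.
Baby table (168^j mod 3167 for j=0..39):
  0:1  1:168  2:2888  3:633  4:1833  5:745  6:1647  7:1167
  8:2869  9:608  10:800  11:1386  12:1657  13:2847  14:79  15:604
  16:128  17:2502  18:2292  19:1849  20:266  21:350  22:1794  23:527
  24:3027  25:1816  26:1056  27:56  28:3074  29:211  30:611  31:1304
  32:549  33:389  34:2012  35:2314  36:2378  37:462  38:1608  39:949
Giant step factor: 168^(-40) ≡ 2245 (mod 3167).
Scan 1·2245^i mod 3167 for i = 0, 1, …:
  i=0: 1
Match at i=0, j=0: a = 0·40 + 0 = 0.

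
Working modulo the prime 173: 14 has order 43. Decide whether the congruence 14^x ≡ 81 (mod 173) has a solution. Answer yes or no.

yes

81 ∈ ⟨14⟩ iff 81^43 ≡ 1 (mod 173), since |⟨14⟩| = 43.
81^43 mod 173 = 1.
Since 1 = 1, 81 lies in the subgroup.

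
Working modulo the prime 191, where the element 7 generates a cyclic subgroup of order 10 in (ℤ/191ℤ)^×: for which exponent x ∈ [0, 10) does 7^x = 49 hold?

2

Successive powers of 7 modulo 191:
  7^0=1  7^1=7  7^2=49
So 7^2 ≡ 49 (mod 191), giving x = 2.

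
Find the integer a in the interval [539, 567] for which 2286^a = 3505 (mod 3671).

539

Compute 2286^539 mod 3671 = 3505, then multiply by 2286 repeatedly:
  2286^539=3505
Found 3505 at exponent 539.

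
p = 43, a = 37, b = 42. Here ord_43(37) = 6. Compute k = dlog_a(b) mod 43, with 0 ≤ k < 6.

Successive powers of 37 modulo 43:
  37^0=1  37^1=37  37^2=36  37^3=42
So 37^3 ≡ 42 (mod 43), giving k = 3.

3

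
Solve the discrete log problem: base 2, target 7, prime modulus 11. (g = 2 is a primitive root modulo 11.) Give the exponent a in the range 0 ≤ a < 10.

Successive powers of 2 modulo 11:
  2^0=1  2^1=2  2^2=4  2^3=8  2^4=5  2^5=10
  2^6=9  2^7=7
So 2^7 ≡ 7 (mod 11), giving a = 7.

7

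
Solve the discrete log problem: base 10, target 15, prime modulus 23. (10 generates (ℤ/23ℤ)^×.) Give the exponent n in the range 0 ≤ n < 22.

Successive powers of 10 modulo 23:
  10^0=1  10^1=10  10^2=8  10^3=11  10^4=18  10^5=19
  10^6=6  10^7=14  10^8=2  10^9=20  10^10=16  10^11=22
  10^12=13  10^13=15
So 10^13 ≡ 15 (mod 23), giving n = 13.

13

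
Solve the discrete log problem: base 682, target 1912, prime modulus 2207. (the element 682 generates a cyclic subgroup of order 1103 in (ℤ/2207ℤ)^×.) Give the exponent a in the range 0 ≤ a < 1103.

Baby-step giant-step with m = ceil(sqrt(1103)) = 34.
Baby table (682^j mod 2207 for j=0..33):
  0:1  1:682  2:1654  3:251  4:1243  5:238  6:1205  7:806
  8:149  9:96  10:1469  11:2087  12:2026  13:150  14:778  15:916
  16:131  17:1062  18:388  19:1983  20:1722  21:280  22:1158  23:1857
  24:1863  25:1541  26:430  27:1936  28:566  29:1994  30:396  31:818
  32:1712  33:81
Giant step factor: 682^(-34) ≡ 560 (mod 2207).
Scan 1912·560^i mod 2207 for i = 0, 1, …:
  i=0: 1912   i=1: 325   i=2: 1026   i=3: 740
  i=4: 1691   i=5: 157   i=6: 1847   i=7: 1444
  i=8: 878   i=9: 1726     …   i=13: 827
  i=14: 1857
Match at i=14, j=23: a = 14·34 + 23 = 499.

499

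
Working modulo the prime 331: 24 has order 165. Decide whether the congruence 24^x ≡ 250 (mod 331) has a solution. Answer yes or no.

250 ∈ ⟨24⟩ iff 250^165 ≡ 1 (mod 331), since |⟨24⟩| = 165.
250^165 mod 331 = 330.
Since 330 ≠ 1, 250 does not lie in the subgroup.

no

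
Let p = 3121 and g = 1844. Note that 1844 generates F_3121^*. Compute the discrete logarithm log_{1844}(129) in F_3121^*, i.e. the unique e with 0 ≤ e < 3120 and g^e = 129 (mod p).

1522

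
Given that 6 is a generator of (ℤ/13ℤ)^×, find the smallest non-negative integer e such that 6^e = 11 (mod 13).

11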